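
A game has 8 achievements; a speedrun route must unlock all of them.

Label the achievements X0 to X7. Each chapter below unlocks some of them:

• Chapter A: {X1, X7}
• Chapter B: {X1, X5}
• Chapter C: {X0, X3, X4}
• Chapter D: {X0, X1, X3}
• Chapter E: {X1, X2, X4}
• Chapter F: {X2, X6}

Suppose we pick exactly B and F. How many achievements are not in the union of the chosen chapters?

4

Union of B, F = {X1, X2, X5, X6}.
Not covered: X0, X3, X4, X7 — 4 achievements.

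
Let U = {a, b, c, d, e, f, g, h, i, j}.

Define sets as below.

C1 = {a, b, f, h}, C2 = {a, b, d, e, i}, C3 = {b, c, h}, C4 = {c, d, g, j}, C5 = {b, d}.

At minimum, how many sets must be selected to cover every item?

C1, C2, and C4 cover everything between them: the union {a, b, c, d, e, f, g, h, i, j} is all of U.
Only C2 contains e, so C2 is forced; the remaining 5 items need at least 2 more sets (each remaining set adds at most 3) — so at least 3 sets are needed, and 3 is optimal.

3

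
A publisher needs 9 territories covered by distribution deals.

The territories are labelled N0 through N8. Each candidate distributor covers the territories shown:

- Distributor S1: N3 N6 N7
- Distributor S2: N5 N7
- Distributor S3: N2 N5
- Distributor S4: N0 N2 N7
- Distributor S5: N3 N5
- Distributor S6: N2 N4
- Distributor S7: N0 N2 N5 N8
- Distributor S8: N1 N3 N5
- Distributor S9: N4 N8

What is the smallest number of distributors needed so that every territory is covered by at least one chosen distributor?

4

Take {S1, S6, S7, S8}. Their union is {N0, N1, N2, N3, N4, N5, N6, N7, N8}, which is all 9 territories.
No 3 of the 9 distributors cover everything (all 84 combinations miss at least one territory), so 4 is optimal.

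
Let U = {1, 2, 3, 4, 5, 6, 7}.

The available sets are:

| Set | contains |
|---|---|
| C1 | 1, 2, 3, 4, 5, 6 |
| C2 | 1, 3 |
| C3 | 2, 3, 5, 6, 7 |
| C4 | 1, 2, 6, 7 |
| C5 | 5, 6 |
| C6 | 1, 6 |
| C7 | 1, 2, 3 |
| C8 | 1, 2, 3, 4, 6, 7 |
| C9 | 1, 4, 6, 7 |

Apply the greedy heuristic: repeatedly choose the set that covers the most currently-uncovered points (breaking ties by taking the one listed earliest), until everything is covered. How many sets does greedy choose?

2

Greedy: pick C1 (covers 6 new) → pick C3 (covers 1 new). Total picks: 2.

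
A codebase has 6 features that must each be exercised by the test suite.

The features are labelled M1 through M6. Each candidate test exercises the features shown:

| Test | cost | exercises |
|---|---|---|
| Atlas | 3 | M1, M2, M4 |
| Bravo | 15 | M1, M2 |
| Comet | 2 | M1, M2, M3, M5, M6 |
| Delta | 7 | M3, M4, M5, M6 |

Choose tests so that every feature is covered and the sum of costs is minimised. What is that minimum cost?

5

Atlas, Comet together cover every feature (Atlas ∪ Comet = {M1, M2, M3, M4, M5, M6}); total cost 3 + 2 = 5.
No covering selection has total cost below 5.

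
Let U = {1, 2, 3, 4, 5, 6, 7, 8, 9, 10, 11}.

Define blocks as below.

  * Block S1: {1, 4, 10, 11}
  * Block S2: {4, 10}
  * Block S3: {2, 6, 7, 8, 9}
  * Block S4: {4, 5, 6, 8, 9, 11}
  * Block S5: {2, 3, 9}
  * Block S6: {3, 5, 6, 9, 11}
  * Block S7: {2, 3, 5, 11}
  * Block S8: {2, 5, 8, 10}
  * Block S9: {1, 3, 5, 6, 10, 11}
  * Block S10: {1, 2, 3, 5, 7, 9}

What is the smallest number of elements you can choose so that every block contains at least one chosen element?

3

The 3 elements {3, 6, 10} hit every block.
No choice of 2 elements meets every block, so 3 is the minimum.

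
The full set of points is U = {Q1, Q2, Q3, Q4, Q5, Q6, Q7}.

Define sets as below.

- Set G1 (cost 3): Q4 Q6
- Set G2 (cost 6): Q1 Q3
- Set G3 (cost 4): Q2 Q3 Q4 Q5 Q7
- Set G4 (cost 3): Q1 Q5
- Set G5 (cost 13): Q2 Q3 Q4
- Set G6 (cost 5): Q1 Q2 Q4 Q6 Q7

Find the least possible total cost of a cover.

9

G3, G6 together cover every point (G3 ∪ G6 = {Q1, Q2, Q3, Q4, Q5, Q6, Q7}); total cost 4 + 5 = 9.
No covering selection has total cost below 9.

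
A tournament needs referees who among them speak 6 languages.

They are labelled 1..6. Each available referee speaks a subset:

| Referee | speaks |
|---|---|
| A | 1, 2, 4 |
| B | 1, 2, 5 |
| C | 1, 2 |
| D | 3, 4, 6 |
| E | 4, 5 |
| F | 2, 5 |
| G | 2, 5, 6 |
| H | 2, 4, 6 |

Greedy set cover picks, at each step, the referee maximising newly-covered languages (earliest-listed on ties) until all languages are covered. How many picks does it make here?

Greedy: pick A (covers 3 new) → pick D (covers 2 new) → pick B (covers 1 new). Total picks: 3.
(The true minimum cover uses only 2 referees, so greedy is not optimal here.)

3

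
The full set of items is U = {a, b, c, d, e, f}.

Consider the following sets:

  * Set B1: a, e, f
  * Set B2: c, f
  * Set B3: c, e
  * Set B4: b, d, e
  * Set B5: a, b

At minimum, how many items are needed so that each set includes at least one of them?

The 3 items {a, c, e} hit every set.
No choice of 2 items meets every set, so 3 is the minimum.

3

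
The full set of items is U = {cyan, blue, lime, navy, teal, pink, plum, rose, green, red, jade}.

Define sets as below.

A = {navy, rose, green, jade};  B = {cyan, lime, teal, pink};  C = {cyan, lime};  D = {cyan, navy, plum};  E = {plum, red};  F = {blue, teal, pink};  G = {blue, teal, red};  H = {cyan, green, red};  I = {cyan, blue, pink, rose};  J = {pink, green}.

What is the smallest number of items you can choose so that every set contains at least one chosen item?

4

The 4 items {cyan, teal, plum, green} hit every set.
The sets A, C, E, F are pairwise disjoint, so any hitting set needs a separate item for each — at least 4. Hence 4 is optimal.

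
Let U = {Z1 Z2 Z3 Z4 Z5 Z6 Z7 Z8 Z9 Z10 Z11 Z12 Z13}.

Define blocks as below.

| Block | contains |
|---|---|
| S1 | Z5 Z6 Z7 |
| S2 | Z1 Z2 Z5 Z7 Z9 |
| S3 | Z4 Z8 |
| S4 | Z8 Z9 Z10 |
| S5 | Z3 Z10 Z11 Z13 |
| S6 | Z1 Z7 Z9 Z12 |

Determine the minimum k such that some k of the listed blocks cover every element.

5

S1, S2, S3, S5, and S6 cover everything between them: the union {Z1, Z2, Z3, Z4, Z5, Z6, Z7, Z8, Z9, Z10, Z11, Z12, Z13} is all of U.
No 4 of the 6 blocks cover everything (all 15 combinations miss at least one element), so 5 is optimal.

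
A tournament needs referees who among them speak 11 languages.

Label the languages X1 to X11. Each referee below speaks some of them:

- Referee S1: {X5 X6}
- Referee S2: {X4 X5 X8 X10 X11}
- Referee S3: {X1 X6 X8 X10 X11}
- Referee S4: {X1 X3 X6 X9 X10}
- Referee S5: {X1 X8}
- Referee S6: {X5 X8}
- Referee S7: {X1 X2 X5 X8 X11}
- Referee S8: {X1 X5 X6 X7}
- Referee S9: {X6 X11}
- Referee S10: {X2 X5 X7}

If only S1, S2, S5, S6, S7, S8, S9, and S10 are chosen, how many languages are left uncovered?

2

Union of S1, S2, S5, S6, S7, S8, S9, S10 = {X1, X2, X4, X5, X6, X7, X8, X10, X11}.
Not covered: X3, X9 — 2 languages.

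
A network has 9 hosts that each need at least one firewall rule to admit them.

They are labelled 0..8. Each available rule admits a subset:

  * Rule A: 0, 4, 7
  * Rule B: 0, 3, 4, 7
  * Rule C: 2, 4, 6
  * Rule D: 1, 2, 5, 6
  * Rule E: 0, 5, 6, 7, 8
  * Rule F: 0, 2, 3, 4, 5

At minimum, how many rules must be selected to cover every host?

Take {B, D, E}. Their union is {0, 1, 2, 3, 4, 5, 6, 7, 8}, which is all 9 hosts.
Only D contains 1, so D is forced; the remaining 5 hosts need at least 2 more rules (each remaining rule adds at most 4) — so at least 3 rules are needed, and 3 is optimal.

3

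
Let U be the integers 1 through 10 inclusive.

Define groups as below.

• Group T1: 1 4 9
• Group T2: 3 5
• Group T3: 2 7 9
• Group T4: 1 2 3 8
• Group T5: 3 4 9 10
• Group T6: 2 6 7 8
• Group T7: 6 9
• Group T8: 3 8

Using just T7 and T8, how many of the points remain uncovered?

6

Union of T7, T8 = {3, 6, 8, 9}.
Not covered: 1, 2, 4, 5, 7, 10 — 6 points.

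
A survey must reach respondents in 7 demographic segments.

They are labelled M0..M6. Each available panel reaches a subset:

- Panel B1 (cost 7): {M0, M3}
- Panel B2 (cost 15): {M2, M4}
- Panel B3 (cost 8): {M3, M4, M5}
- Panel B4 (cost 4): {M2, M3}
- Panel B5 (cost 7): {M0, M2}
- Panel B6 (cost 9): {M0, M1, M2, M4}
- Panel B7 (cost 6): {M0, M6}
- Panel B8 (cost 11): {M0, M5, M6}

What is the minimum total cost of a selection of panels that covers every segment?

B3, B6, B7 together cover every segment (B3 ∪ B6 ∪ B7 = {M0, M1, M2, M3, M4, M5, M6}); total cost 8 + 9 + 6 = 23.
The greedy pick B4, B6, B8 costs 24; no covering selection beats 23.

23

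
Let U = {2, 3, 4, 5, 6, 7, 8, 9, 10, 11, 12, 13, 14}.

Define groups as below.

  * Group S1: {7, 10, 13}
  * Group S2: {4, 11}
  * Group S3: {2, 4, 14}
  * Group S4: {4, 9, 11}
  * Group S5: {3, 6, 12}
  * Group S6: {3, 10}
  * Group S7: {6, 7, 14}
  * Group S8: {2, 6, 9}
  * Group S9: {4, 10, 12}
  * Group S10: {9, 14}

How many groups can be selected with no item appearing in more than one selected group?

4

S1, S2, S5, S10 are pairwise disjoint (S1={7,10,13}; S2={4,11}; S5={3,6,12}; S10={9,14}).
Every remaining group overlaps one of these, and no 5 of the listed groups are pairwise disjoint, so 4 is the maximum.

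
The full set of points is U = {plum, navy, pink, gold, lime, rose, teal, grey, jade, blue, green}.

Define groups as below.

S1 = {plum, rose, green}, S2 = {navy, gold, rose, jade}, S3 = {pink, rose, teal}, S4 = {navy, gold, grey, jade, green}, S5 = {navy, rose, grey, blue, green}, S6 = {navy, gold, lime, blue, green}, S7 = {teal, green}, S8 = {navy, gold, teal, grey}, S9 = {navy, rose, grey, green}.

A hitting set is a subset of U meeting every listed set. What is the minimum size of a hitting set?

H = {navy, pink, green} meets every group (each contains at least one member of H), and |H| = 3.
No choice of 2 points meets every group, so 3 is the minimum.

3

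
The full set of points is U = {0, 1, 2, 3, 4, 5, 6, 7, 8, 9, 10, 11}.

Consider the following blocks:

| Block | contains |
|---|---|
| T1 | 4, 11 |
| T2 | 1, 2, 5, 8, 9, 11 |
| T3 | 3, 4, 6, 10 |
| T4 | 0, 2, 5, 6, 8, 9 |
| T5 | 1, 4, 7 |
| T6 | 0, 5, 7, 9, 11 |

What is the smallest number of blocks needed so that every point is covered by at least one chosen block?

3

Take {T2, T3, T6}. Their union is {0, 1, 2, 3, 4, 5, 6, 7, 8, 9, 10, 11}, which is all 12 points.
Only T3 contains 3, so T3 is forced; the remaining 8 points need at least 2 more blocks (each remaining block adds at most 6) — so at least 3 blocks are needed, and 3 is optimal.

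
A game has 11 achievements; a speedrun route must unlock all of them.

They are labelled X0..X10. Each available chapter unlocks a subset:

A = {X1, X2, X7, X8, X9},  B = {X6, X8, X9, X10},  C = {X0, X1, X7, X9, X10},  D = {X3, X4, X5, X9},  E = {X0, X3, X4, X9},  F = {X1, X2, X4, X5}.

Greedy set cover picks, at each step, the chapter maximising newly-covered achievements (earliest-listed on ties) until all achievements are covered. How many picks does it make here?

Greedy: pick A (covers 5 new) → pick D (covers 3 new) → pick B (covers 2 new) → pick C (covers 1 new). Total picks: 4.

4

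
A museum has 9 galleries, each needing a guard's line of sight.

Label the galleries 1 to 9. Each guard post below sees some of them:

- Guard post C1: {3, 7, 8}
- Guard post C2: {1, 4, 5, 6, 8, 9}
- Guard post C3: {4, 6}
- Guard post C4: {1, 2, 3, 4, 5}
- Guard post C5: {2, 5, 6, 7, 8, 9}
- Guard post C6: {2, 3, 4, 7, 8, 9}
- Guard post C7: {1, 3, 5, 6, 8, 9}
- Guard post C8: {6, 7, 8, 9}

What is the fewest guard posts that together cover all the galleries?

C4 and C8 together: C4 ∪ C8 = {1, 2, 3, 4, 5, 6, 7, 8, 9} — every gallery is covered.
No single guard post has all 9 galleries (the largest, C2, has 6), so 2 is optimal.

2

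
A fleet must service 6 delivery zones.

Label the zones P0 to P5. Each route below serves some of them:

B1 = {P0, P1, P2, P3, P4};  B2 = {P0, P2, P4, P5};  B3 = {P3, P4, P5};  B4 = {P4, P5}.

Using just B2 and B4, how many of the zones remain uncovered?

Union of B2, B4 = {P0, P2, P4, P5}.
Not covered: P1, P3 — 2 zones.

2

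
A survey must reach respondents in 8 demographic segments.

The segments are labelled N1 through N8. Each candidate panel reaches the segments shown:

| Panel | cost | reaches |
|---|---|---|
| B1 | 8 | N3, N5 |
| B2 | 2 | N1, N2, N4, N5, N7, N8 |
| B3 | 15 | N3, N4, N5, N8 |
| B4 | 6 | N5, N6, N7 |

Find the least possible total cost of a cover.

16

B1, B2, B4 together cover every segment (B1 ∪ B2 ∪ B4 = {N1, N2, N3, N4, N5, N6, N7, N8}); total cost 8 + 2 + 6 = 16.
No covering selection has total cost below 16.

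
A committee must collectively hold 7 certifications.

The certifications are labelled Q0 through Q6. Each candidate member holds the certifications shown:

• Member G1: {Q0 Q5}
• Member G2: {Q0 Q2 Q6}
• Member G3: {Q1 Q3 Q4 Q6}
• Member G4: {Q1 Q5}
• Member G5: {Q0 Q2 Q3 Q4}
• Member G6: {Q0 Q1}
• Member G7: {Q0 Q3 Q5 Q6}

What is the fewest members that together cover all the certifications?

Take {G4, G5, G7}. Their union is {Q0, Q1, Q2, Q3, Q4, Q5, Q6}, which is all 7 certifications.
No 2 of the 7 members cover everything (all 21 combinations miss at least one certification), so 3 is optimal.

3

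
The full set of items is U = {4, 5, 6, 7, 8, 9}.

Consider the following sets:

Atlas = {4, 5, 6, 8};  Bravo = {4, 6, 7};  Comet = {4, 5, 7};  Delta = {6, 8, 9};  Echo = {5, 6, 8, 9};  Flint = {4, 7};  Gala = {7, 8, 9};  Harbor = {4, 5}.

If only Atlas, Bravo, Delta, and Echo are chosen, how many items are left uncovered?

Union of Atlas, Bravo, Delta, Echo = {4, 5, 6, 7, 8, 9} — that's every item, so 0 are uncovered.

0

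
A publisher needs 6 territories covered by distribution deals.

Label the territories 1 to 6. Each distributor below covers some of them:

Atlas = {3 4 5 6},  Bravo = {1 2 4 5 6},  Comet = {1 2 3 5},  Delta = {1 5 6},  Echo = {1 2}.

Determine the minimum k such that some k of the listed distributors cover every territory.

Bravo and Comet together: Bravo ∪ Comet = {1, 2, 3, 4, 5, 6} — every territory is covered.
No single distributor has all 6 territories (the largest, Bravo, has 5), so 2 is optimal.

2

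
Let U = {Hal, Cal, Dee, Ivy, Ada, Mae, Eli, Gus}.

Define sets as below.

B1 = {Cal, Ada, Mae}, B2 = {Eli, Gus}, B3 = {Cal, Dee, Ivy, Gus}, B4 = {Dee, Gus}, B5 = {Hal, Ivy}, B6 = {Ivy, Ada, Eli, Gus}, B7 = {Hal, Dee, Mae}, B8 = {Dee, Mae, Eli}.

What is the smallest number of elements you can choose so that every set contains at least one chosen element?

Take H = {Hal, Mae, Gus}. Each listed set contains at least one of these, so H is a hitting set of size 3.
The sets B1, B2, B5 are pairwise disjoint, so any hitting set needs a separate element for each — at least 3. Hence 3 is optimal.

3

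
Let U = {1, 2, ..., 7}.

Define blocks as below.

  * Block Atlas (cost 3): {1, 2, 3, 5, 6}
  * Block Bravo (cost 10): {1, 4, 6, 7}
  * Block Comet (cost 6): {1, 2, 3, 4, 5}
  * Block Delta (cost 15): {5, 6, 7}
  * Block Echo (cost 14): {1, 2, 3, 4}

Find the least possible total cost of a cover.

13

Atlas, Bravo together cover every element (Atlas ∪ Bravo = {1, 2, 3, 4, 5, 6, 7}); total cost 3 + 10 = 13.
No covering selection has total cost below 13.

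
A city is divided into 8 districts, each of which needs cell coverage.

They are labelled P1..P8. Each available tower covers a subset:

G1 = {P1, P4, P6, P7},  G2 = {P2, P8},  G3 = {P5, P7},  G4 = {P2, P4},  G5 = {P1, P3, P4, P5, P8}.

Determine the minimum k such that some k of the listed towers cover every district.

3

G1 and G4 and G5 together: G1 ∪ G4 ∪ G5 = {P1, P2, P3, P4, P5, P6, P7, P8} — every district is covered.
Only G5 contains P3, so G5 is forced; the remaining 3 districts need at least 2 more towers (each remaining tower adds at most 2) — so at least 3 towers are needed, and 3 is optimal.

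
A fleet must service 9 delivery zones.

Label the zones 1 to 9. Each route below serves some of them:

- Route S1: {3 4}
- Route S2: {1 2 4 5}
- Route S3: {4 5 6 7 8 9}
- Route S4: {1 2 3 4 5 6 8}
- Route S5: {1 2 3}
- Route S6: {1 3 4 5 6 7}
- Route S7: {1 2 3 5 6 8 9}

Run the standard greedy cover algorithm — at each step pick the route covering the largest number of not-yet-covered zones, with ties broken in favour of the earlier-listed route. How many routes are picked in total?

Greedy: pick S4 (covers 7 new) → pick S3 (covers 2 new). Total picks: 2.

2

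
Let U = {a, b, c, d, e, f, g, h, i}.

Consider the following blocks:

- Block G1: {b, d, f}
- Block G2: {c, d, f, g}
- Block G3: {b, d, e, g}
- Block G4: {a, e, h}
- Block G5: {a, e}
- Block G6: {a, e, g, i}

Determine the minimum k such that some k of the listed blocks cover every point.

G2, G3, G4, and G6 cover everything between them: the union {a, b, c, d, e, f, g, h, i} is all of U.
No 3 of the 6 blocks cover everything (all 20 combinations miss at least one point), so 4 is optimal.

4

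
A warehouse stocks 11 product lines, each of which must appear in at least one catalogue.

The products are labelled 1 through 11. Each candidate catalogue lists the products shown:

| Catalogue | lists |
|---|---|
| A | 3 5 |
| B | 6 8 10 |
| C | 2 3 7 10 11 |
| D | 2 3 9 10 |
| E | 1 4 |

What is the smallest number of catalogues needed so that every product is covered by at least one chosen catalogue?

A and B and C and D and E together: A ∪ B ∪ C ∪ D ∪ E = {1, 2, 3, 4, 5, 6, 7, 8, 9, 10, 11} — every product is covered.
Only D contains 9, so D is forced; the remaining 7 products need at least 4 more catalogues (each remaining catalogue adds at most 2) — so at least 5 catalogues are needed, and 5 is optimal.

5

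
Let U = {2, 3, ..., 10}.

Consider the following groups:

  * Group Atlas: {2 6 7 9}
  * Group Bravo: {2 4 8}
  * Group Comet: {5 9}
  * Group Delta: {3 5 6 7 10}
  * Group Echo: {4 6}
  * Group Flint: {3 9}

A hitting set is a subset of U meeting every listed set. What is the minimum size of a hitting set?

3

The 3 elements {2, 6, 9} hit every group.
No choice of 2 elements meets every group, so 3 is the minimum.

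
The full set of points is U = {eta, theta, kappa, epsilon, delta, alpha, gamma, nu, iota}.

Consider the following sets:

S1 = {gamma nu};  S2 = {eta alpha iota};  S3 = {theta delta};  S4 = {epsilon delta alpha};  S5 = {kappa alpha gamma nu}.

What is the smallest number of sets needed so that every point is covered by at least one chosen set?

4

S2 and S3 and S4 and S5 together: S2 ∪ S3 ∪ S4 ∪ S5 = {eta, theta, kappa, epsilon, delta, alpha, gamma, nu, iota} — every point is covered.
Only S5 contains kappa, so S5 is forced; the remaining 5 points need at least 3 more sets (each remaining set adds at most 2) — so at least 4 sets are needed, and 4 is optimal.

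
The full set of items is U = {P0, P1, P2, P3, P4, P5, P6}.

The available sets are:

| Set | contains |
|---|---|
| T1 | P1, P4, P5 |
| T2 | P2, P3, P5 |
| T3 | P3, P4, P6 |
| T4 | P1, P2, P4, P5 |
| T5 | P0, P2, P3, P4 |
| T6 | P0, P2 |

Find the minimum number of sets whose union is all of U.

3

Take {T3, T4, T5}. Their union is {P0, P1, P2, P3, P4, P5, P6}, which is all 7 items.
Only T3 contains P6, so T3 is forced; the remaining 4 items need at least 2 more sets (each remaining set adds at most 3) — so at least 3 sets are needed, and 3 is optimal.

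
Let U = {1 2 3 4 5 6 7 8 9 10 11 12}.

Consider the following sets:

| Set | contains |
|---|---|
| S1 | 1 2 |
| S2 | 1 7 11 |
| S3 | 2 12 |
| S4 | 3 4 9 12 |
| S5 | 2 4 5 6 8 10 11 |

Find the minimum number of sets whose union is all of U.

3

S2, S4, and S5 cover everything between them: the union {1, 2, 3, 4, 5, 6, 7, 8, 9, 10, 11, 12} is all of U.
Only S4 contains 3, so S4 is forced; the remaining 8 points need at least 2 more sets (each remaining set adds at most 6) — so at least 3 sets are needed, and 3 is optimal.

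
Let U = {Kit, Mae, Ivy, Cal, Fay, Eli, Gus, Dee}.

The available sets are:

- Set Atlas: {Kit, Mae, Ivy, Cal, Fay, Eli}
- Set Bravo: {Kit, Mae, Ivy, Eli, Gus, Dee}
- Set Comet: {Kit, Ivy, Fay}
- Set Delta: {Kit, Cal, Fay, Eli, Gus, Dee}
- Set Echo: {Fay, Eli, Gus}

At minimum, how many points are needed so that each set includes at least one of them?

2

Take H = {Mae, Fay}. Each listed set contains at least one of these, so H is a hitting set of size 2.
No single point lies in every set, so at least 2 are needed and 2 is optimal.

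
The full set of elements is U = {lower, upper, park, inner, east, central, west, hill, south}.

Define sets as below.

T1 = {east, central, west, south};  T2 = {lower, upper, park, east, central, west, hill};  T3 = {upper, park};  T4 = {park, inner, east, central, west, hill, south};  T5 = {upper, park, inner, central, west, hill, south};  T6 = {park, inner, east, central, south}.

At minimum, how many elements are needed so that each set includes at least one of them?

2

H = {park, west} meets every set (each contains at least one member of H), and |H| = 2.
The sets T1, T3 are pairwise disjoint, so any hitting set needs a separate element for each — at least 2. Hence 2 is optimal.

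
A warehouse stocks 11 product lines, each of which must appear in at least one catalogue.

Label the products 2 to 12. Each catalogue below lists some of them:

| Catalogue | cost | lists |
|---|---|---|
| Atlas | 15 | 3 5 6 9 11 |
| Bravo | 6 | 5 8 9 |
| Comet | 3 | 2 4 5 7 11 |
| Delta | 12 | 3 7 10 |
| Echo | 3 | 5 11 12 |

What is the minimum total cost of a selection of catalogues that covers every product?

Atlas, Bravo, Comet, Delta, Echo together cover every product (Atlas ∪ Bravo ∪ Comet ∪ Delta ∪ Echo = {2, 3, 4, 5, 6, 7, 8, 9, 10, 11, 12}); total cost 15 + 6 + 3 + 12 + 3 = 39.
No covering selection has total cost below 39.

39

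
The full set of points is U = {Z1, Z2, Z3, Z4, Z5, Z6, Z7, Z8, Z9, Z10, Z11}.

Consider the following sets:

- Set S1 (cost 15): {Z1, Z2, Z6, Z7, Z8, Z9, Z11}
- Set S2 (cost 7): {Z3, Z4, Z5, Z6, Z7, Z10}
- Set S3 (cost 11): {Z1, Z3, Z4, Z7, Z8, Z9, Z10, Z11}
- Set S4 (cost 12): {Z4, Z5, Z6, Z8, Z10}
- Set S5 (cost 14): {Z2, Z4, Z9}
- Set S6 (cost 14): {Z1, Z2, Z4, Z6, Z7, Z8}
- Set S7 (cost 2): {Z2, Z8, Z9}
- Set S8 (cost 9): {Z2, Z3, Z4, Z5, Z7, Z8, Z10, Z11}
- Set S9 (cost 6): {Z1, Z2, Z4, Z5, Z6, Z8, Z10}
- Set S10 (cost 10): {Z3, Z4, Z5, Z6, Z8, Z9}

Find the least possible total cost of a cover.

17

S3, S9 together cover every point (S3 ∪ S9 = {Z1, Z2, Z3, Z4, Z5, Z6, Z7, Z8, Z9, Z10, Z11}); total cost 11 + 6 = 17.
The greedy pick S7, S2, S3 costs 20; no covering selection beats 17.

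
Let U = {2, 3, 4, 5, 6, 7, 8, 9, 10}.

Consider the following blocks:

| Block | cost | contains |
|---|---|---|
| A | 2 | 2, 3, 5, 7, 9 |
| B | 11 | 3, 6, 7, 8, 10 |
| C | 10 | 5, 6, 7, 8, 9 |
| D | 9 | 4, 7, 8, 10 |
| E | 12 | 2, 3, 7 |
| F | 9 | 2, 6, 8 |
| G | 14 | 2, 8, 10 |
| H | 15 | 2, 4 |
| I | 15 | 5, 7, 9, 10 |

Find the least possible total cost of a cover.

A, D, F together cover every point (A ∪ D ∪ F = {2, 3, 4, 5, 6, 7, 8, 9, 10}); total cost 2 + 9 + 9 = 20.
No covering selection has total cost below 20.

20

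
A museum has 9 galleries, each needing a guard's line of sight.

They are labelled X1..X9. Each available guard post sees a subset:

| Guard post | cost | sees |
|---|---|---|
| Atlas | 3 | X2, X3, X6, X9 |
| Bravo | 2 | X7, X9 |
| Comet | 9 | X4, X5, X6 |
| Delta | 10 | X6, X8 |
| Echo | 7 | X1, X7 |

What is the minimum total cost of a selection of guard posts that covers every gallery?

Atlas, Comet, Delta, Echo together cover every gallery (Atlas ∪ Comet ∪ Delta ∪ Echo = {X1, X2, X3, X4, X5, X6, X7, X8, X9}); total cost 3 + 9 + 10 + 7 = 29.
The greedy pick Atlas, Bravo, Comet, Echo, Delta costs 31; no covering selection beats 29.

29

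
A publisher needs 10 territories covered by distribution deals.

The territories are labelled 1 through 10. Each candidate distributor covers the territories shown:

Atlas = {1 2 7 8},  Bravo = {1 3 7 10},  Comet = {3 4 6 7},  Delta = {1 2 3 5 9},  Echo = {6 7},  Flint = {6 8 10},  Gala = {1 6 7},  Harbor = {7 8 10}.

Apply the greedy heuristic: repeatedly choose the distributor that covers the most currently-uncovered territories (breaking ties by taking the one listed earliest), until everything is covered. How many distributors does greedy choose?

Greedy: pick Delta (covers 5 new) → pick Comet (covers 3 new) → pick Flint (covers 2 new). Total picks: 3.

3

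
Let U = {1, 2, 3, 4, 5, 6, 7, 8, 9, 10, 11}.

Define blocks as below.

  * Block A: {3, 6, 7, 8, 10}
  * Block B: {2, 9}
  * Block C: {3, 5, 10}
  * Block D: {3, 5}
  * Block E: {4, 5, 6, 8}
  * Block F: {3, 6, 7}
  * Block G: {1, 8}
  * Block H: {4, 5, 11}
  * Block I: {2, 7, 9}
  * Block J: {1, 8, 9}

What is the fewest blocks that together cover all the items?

4

Take {A, B, H, J}. Their union is {1, 2, 3, 4, 5, 6, 7, 8, 9, 10, 11}, which is all 11 items.
No 3 of the 10 blocks cover everything (all 120 combinations miss at least one item), so 4 is optimal.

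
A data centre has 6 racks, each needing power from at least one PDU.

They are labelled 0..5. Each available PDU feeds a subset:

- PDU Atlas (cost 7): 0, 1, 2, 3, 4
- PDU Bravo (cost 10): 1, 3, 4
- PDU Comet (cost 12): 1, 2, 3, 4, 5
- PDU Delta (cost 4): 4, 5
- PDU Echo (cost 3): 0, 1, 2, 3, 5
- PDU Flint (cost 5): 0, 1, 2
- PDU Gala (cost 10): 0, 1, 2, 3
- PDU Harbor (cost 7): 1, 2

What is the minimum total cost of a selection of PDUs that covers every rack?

7

Delta, Echo together cover every rack (Delta ∪ Echo = {0, 1, 2, 3, 4, 5}); total cost 4 + 3 = 7.
No covering selection has total cost below 7.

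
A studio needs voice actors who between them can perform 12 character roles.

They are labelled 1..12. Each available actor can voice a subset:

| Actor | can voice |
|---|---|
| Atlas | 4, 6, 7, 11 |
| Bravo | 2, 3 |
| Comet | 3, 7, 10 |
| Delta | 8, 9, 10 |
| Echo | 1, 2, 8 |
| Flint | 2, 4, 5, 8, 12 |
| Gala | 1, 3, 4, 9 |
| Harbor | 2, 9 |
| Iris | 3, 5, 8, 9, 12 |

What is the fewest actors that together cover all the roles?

Atlas and Comet and Flint and Gala together: Atlas ∪ Comet ∪ Flint ∪ Gala = {1, 2, 3, 4, 5, 6, 7, 8, 9, 10, 11, 12} — every role is covered.
No 3 of the 9 actors cover everything (all 84 combinations miss at least one role), so 4 is optimal.

4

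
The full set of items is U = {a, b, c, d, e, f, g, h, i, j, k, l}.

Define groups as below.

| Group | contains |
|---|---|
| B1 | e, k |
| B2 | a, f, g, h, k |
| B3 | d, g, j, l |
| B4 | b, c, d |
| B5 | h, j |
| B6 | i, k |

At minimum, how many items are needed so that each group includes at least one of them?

Take T = {d, h, k}. Each listed group contains at least one of these, so T is a hitting set of size 3.
The groups B4, B5, B6 are pairwise disjoint, so any hitting set needs a separate item for each — at least 3. Hence 3 is optimal.

3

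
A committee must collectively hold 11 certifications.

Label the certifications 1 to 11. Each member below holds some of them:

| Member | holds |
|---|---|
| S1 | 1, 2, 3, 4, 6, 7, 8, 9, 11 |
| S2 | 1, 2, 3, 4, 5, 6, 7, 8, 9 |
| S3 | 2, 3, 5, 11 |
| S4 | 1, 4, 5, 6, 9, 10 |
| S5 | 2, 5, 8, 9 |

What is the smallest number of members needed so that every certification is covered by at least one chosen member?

2

Take {S1, S4}. Their union is {1, 2, 3, 4, 5, 6, 7, 8, 9, 10, 11}, which is all 11 certifications.
No single member has all 11 certifications (the largest, S1, has 9), so 2 is optimal.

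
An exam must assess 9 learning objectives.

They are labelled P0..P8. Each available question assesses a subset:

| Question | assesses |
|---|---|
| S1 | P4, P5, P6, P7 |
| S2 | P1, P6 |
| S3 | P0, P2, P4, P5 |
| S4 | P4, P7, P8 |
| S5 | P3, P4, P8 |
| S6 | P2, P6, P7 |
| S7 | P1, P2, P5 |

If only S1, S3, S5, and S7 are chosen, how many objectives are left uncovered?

0

Union of S1, S3, S5, S7 = {P0, P1, P2, P3, P4, P5, P6, P7, P8} — that's every objective, so 0 are uncovered.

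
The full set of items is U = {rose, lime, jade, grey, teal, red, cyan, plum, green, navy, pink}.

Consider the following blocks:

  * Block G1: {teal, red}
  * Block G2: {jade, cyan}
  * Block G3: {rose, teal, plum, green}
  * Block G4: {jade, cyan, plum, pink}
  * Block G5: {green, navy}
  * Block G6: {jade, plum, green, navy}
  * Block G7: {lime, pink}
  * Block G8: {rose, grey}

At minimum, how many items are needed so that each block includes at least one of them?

5

The 5 items {rose, jade, teal, navy, pink} hit every block.
The blocks G1, G2, G5, G7, G8 are pairwise disjoint, so any hitting set needs a separate item for each — at least 5. Hence 5 is optimal.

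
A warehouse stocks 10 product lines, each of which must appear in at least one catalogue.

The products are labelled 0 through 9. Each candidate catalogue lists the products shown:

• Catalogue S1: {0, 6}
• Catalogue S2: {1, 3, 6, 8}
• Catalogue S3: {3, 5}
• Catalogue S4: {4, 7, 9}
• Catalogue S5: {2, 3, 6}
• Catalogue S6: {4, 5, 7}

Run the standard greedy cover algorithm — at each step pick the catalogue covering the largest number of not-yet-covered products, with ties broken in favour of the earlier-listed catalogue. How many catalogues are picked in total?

5

Greedy: pick S2 (covers 4 new) → pick S4 (covers 3 new) → pick S1 (covers 1 new) → pick S3 (covers 1 new) → pick S5 (covers 1 new). Total picks: 5.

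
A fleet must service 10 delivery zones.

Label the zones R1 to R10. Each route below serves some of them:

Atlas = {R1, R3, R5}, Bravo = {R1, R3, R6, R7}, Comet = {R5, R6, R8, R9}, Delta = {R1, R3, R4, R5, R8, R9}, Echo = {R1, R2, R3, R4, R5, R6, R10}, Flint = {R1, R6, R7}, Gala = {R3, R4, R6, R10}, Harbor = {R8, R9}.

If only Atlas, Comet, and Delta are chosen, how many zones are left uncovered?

3

Union of Atlas, Comet, Delta = {R1, R3, R4, R5, R6, R8, R9}.
Not covered: R2, R7, R10 — 3 zones.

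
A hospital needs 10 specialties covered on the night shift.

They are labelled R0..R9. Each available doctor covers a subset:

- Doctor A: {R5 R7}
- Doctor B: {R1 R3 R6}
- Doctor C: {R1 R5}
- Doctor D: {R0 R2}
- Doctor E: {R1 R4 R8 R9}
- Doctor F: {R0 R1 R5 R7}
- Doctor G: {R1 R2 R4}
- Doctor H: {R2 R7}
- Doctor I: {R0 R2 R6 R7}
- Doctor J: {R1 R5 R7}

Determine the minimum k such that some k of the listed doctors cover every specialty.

4

A and B and E and I together: A ∪ B ∪ E ∪ I = {R0, R1, R2, R3, R4, R5, R6, R7, R8, R9} — every specialty is covered.
Only B contains R3, so B is forced; the remaining 7 specialties need at least 3 more doctors (each remaining doctor adds at most 3) — so at least 4 doctors are needed, and 4 is optimal.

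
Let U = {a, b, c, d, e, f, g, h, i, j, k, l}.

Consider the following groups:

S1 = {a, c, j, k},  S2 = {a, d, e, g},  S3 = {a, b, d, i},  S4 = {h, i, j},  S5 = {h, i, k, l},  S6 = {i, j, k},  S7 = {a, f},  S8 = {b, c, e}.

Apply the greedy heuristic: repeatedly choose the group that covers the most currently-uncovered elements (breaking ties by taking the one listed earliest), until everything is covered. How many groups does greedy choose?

5

Greedy: pick S1 (covers 4 new) → pick S2 (covers 3 new) → pick S5 (covers 3 new) → pick S3 (covers 1 new) → pick S7 (covers 1 new). Total picks: 5.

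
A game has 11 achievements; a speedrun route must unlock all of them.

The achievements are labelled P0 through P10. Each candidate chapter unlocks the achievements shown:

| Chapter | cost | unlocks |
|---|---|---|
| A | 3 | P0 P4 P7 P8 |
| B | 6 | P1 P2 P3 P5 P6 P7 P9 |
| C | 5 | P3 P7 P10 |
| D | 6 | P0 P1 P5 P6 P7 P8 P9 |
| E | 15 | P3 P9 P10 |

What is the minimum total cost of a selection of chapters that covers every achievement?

A, B, C together cover every achievement (A ∪ B ∪ C = {P0, P1, P2, P3, P4, P5, P6, P7, P8, P9, P10}); total cost 3 + 6 + 5 = 14.
No covering selection has total cost below 14.

14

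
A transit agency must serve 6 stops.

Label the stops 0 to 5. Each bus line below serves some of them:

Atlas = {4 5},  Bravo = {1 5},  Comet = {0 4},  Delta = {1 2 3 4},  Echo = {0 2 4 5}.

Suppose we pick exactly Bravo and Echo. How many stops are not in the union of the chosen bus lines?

Union of Bravo, Echo = {0, 1, 2, 4, 5}.
Not covered: 3 — 1 stop.

1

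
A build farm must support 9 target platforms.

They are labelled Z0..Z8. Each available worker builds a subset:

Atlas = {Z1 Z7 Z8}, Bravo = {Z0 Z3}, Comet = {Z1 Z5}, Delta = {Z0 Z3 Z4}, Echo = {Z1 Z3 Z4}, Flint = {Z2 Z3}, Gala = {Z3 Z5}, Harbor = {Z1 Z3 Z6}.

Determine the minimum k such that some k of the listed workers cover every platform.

Atlas and Comet and Delta and Flint and Harbor together: Atlas ∪ Comet ∪ Delta ∪ Flint ∪ Harbor = {Z0, Z1, Z2, Z3, Z4, Z5, Z6, Z7, Z8} — every platform is covered.
No 4 of the 8 workers cover everything (all 70 combinations miss at least one platform), so 5 is optimal.

5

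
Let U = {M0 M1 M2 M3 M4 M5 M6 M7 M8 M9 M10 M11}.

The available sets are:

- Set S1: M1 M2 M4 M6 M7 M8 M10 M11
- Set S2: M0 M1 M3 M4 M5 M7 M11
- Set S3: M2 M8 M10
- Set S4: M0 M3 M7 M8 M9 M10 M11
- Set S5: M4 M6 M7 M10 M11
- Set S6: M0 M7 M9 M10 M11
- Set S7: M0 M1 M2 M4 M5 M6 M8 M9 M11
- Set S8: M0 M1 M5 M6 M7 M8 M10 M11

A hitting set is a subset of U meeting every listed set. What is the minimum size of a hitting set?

2

The 2 points {M1, M10} hit every set.
The sets S2, S3 are pairwise disjoint, so any hitting set needs a separate point for each — at least 2. Hence 2 is optimal.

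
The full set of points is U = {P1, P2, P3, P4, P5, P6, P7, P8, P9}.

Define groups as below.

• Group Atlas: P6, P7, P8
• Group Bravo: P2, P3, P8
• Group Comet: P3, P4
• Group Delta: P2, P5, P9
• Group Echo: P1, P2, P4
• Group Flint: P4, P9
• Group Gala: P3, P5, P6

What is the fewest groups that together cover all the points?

Take {Atlas, Echo, Flint, Gala}. Their union is {P1, P2, P3, P4, P5, P6, P7, P8, P9}, which is all 9 points.
No 3 of the 7 groups cover everything (all 35 combinations miss at least one point), so 4 is optimal.

4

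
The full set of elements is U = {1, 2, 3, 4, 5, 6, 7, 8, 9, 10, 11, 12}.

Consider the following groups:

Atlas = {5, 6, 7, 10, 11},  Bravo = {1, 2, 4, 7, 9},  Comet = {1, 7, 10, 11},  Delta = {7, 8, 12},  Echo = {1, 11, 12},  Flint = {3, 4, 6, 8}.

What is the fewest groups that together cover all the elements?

Atlas and Bravo and Echo and Flint together: Atlas ∪ Bravo ∪ Echo ∪ Flint = {1, 2, 3, 4, 5, 6, 7, 8, 9, 10, 11, 12} — every element is covered.
No 3 of the 6 groups cover everything (all 20 combinations miss at least one element), so 4 is optimal.

4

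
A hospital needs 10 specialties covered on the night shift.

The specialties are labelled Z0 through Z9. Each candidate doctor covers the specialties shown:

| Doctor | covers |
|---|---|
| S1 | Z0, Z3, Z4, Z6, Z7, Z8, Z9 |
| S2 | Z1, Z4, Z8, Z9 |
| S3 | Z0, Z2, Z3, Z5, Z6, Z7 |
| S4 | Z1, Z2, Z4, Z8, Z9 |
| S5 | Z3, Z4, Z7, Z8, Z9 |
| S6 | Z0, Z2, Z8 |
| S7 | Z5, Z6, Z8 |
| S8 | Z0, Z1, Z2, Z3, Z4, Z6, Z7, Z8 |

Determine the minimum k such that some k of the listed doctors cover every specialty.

2

S2 and S3 together: S2 ∪ S3 = {Z0, Z1, Z2, Z3, Z4, Z5, Z6, Z7, Z8, Z9} — every specialty is covered.
No single doctor has all 10 specialties (the largest, S8, has 8), so 2 is optimal.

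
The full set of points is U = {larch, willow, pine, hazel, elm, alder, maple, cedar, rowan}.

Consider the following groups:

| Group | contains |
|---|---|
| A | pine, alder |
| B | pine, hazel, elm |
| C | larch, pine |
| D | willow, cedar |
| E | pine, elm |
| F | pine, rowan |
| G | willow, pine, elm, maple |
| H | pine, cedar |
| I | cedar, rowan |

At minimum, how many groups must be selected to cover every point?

5

Take {A, B, C, G, I}. Their union is {larch, willow, pine, hazel, elm, alder, maple, cedar, rowan}, which is all 9 points.
No 4 of the 9 groups cover everything (all 126 combinations miss at least one point), so 5 is optimal.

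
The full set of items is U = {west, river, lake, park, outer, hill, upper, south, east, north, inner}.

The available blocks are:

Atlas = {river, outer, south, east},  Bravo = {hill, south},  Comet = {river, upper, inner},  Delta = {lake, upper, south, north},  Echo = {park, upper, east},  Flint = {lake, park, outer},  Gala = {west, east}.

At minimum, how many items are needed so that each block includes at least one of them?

H = {lake, hill, east, inner} meets every block (each contains at least one member of H), and |H| = 4.
The blocks Bravo, Comet, Flint, Gala are pairwise disjoint, so any hitting set needs a separate item for each — at least 4. Hence 4 is optimal.

4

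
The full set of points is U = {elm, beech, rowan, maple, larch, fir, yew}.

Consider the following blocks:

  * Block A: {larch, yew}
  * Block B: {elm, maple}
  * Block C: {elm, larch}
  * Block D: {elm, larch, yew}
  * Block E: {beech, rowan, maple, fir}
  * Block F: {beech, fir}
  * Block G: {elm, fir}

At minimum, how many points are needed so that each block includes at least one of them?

Take H = {elm, beech, larch}. Each listed block contains at least one of these, so H is a hitting set of size 3.
The blocks A, B, F are pairwise disjoint, so any hitting set needs a separate point for each — at least 3. Hence 3 is optimal.

3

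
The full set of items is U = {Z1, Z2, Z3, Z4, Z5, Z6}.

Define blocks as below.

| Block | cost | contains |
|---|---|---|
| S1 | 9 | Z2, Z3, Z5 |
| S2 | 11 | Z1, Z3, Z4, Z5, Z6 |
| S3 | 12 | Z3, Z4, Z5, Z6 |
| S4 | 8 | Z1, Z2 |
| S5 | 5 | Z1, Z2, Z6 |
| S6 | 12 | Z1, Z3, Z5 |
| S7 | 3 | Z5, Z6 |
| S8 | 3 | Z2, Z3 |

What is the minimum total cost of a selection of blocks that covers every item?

S2, S8 together cover every item (S2 ∪ S8 = {Z1, Z2, Z3, Z4, Z5, Z6}); total cost 11 + 3 = 14.
The greedy pick S7, S8, S5, S2 costs 22; no covering selection beats 14.

14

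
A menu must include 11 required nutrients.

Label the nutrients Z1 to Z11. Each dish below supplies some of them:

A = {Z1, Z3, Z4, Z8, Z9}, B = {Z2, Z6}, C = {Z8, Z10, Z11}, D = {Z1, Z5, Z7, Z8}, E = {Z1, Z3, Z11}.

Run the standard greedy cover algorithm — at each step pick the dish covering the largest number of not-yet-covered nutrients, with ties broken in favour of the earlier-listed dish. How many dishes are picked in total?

4

Greedy: pick A (covers 5 new) → pick B (covers 2 new) → pick C (covers 2 new) → pick D (covers 2 new). Total picks: 4.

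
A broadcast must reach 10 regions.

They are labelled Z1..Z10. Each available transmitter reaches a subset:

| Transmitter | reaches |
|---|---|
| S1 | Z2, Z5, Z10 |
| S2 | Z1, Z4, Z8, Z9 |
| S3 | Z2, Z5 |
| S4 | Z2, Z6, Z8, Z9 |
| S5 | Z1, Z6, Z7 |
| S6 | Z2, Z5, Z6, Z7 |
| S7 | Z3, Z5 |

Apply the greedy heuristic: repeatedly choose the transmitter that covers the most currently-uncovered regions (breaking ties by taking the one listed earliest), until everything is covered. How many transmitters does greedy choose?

Greedy: pick S2 (covers 4 new) → pick S6 (covers 4 new) → pick S1 (covers 1 new) → pick S7 (covers 1 new). Total picks: 4.

4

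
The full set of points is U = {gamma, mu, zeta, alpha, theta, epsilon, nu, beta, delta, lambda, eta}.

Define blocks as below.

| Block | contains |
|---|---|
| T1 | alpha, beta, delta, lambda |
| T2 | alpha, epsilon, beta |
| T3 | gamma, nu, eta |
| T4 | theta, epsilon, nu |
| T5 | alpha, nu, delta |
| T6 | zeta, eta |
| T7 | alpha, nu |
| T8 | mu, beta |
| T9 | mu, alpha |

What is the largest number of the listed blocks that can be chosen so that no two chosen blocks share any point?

T4, T6, T8 are pairwise disjoint (T4={theta,epsilon,nu}; T6={zeta,eta}; T8={mu,beta}).
Every remaining block overlaps one of these, and no 4 of the listed blocks are pairwise disjoint, so 3 is the maximum.

3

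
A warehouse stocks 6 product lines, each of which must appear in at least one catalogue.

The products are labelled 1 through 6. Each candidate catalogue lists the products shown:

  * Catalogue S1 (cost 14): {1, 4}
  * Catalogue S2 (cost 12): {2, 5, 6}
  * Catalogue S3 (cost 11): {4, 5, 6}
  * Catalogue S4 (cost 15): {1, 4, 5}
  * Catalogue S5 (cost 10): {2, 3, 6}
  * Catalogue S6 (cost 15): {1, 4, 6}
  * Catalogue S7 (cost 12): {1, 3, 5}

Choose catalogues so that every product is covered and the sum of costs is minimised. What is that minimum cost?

S4, S5 together cover every product (S4 ∪ S5 = {1, 2, 3, 4, 5, 6}); total cost 15 + 10 = 25.
No covering selection has total cost below 25.

25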